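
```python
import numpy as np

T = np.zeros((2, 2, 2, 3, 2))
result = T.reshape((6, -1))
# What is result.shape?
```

(6, 8)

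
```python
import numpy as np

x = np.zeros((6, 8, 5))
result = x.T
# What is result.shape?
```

(5, 8, 6)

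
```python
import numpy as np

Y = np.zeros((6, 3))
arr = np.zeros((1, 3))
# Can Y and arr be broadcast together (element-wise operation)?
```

Yes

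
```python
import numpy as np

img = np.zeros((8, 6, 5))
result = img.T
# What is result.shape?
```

(5, 6, 8)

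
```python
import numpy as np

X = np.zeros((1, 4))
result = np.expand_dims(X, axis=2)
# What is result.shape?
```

(1, 4, 1)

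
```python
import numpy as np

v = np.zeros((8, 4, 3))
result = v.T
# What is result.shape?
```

(3, 4, 8)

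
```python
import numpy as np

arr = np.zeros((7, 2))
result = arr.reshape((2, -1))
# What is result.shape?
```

(2, 7)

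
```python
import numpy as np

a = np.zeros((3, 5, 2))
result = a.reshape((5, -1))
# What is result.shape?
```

(5, 6)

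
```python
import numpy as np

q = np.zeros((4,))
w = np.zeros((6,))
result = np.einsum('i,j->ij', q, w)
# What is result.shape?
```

(4, 6)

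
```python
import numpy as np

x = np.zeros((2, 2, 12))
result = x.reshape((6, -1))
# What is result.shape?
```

(6, 8)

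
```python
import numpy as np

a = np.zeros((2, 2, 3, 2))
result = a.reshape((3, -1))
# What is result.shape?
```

(3, 8)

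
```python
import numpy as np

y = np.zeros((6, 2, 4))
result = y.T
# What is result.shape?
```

(4, 2, 6)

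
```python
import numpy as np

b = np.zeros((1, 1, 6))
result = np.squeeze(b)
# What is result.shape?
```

(6,)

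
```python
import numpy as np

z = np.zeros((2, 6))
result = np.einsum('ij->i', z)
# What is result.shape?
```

(2,)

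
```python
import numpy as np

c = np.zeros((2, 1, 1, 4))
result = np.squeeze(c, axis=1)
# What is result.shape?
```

(2, 1, 4)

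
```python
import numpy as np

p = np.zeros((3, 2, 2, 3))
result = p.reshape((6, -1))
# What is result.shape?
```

(6, 6)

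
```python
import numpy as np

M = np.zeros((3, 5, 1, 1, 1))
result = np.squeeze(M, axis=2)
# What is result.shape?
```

(3, 5, 1, 1)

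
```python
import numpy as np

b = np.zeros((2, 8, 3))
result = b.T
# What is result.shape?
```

(3, 8, 2)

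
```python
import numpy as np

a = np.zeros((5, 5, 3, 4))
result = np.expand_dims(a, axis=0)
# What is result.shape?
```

(1, 5, 5, 3, 4)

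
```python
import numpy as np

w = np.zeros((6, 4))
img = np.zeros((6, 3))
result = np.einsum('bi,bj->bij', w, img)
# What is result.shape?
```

(6, 4, 3)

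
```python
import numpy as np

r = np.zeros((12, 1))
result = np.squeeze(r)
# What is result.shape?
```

(12,)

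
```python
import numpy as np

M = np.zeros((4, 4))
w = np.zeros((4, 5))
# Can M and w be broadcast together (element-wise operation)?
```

No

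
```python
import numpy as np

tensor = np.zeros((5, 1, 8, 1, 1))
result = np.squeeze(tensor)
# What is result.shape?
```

(5, 8)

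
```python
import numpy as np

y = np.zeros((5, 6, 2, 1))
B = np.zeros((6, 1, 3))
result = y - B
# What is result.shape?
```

(5, 6, 2, 3)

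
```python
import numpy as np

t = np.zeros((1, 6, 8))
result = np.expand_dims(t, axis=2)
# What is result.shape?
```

(1, 6, 1, 8)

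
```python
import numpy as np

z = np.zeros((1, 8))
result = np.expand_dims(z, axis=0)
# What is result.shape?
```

(1, 1, 8)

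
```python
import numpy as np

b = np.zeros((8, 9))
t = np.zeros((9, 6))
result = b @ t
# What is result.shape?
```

(8, 6)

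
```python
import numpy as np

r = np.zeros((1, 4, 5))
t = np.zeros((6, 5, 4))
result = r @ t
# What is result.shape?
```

(6, 4, 4)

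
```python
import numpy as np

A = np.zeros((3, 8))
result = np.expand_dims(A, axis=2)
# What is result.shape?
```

(3, 8, 1)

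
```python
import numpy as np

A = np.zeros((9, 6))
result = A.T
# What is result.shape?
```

(6, 9)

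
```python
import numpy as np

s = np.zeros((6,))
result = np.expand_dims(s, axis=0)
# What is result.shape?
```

(1, 6)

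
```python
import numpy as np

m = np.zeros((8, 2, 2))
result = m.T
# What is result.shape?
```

(2, 2, 8)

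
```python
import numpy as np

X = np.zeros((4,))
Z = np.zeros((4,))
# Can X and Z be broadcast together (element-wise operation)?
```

Yes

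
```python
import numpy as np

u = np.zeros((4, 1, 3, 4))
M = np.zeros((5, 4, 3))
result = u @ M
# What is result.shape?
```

(4, 5, 3, 3)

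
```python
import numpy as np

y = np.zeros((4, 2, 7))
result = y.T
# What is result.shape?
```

(7, 2, 4)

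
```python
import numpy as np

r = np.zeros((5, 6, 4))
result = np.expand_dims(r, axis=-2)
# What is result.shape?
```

(5, 6, 1, 4)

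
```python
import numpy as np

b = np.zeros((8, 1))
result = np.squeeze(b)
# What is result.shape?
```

(8,)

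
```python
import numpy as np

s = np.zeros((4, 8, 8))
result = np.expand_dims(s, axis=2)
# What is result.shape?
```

(4, 8, 1, 8)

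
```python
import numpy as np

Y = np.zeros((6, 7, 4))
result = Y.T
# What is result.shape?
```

(4, 7, 6)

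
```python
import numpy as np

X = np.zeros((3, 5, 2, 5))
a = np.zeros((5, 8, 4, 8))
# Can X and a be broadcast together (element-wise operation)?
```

No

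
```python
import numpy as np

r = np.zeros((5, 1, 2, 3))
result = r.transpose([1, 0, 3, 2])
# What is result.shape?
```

(1, 5, 3, 2)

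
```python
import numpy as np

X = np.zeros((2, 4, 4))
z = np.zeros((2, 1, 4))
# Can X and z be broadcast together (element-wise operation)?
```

Yes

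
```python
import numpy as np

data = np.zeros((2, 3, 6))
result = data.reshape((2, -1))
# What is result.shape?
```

(2, 18)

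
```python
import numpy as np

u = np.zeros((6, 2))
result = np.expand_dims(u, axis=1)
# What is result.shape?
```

(6, 1, 2)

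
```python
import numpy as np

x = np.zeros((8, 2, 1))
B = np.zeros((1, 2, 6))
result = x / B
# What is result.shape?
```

(8, 2, 6)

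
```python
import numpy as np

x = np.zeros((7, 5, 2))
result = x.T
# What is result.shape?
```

(2, 5, 7)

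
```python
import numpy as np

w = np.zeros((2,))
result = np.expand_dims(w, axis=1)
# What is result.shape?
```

(2, 1)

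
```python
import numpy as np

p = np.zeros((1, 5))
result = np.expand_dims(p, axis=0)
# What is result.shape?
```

(1, 1, 5)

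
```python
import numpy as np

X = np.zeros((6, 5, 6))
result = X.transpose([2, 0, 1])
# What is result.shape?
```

(6, 6, 5)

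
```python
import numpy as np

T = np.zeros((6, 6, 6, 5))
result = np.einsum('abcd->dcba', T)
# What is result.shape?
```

(5, 6, 6, 6)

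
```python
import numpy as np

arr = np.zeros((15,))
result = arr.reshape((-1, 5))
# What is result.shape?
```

(3, 5)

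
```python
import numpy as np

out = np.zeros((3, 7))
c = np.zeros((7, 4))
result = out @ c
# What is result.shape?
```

(3, 4)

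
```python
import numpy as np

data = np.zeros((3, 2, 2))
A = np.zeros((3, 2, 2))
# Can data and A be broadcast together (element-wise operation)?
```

Yes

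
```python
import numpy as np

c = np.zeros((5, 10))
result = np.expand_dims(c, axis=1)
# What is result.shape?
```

(5, 1, 10)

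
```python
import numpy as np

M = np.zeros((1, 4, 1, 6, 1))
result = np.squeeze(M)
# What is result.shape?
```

(4, 6)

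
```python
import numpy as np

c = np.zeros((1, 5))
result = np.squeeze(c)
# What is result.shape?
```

(5,)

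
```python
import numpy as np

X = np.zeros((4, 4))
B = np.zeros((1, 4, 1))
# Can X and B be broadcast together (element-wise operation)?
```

Yes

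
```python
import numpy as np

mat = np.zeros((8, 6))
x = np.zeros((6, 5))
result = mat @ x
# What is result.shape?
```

(8, 5)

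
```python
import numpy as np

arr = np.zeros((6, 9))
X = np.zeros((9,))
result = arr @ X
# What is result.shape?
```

(6,)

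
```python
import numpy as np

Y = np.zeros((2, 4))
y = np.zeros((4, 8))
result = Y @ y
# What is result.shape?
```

(2, 8)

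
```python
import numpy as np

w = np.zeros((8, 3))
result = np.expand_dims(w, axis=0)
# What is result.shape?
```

(1, 8, 3)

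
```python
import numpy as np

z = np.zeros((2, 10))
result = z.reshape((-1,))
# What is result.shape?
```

(20,)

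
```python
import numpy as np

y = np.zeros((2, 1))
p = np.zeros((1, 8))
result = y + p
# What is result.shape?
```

(2, 8)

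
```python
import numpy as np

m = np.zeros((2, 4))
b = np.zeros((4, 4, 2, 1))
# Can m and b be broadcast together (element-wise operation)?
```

Yes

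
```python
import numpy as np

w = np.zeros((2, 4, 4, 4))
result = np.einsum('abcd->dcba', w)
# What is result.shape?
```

(4, 4, 4, 2)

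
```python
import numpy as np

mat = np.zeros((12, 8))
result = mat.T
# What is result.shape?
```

(8, 12)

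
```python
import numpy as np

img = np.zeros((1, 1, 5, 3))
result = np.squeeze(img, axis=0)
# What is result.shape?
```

(1, 5, 3)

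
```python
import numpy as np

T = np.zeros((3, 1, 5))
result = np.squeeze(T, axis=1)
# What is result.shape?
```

(3, 5)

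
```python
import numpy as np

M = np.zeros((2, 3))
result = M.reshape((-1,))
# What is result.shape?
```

(6,)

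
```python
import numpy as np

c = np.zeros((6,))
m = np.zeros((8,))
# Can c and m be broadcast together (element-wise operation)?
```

No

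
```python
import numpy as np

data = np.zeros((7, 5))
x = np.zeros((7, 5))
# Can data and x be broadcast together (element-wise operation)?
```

Yes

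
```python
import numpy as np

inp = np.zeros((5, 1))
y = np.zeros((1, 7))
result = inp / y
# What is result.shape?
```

(5, 7)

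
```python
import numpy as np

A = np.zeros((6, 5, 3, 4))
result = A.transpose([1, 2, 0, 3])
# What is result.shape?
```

(5, 3, 6, 4)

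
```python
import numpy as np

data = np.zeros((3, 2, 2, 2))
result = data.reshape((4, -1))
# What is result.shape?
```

(4, 6)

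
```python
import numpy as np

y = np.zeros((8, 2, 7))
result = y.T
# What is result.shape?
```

(7, 2, 8)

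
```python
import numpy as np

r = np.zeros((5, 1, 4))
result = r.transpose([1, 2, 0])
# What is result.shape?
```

(1, 4, 5)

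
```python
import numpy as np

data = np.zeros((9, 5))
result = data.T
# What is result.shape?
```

(5, 9)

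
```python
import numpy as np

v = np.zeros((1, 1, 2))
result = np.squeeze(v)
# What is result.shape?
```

(2,)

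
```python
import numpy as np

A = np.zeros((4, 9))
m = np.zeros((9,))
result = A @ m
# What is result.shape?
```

(4,)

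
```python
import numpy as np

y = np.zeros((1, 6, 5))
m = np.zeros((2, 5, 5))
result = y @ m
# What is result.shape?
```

(2, 6, 5)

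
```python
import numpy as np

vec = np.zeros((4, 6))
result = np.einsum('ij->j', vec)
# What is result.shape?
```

(6,)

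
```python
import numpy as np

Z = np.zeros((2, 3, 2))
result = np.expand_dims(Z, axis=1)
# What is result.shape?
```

(2, 1, 3, 2)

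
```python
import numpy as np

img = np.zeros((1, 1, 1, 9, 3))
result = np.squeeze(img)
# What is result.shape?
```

(9, 3)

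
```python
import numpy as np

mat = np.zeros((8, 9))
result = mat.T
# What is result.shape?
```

(9, 8)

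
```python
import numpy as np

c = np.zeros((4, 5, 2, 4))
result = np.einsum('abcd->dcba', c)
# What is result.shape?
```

(4, 2, 5, 4)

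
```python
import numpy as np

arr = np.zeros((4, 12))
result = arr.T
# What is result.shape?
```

(12, 4)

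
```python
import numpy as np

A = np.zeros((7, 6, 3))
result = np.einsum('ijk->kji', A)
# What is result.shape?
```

(3, 6, 7)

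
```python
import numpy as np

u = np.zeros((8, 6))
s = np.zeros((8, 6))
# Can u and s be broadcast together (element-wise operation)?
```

Yes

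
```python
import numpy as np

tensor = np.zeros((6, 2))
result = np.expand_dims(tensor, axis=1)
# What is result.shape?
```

(6, 1, 2)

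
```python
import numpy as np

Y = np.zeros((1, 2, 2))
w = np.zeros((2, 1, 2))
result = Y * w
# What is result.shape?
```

(2, 2, 2)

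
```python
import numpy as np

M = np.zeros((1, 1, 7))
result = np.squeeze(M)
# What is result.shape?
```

(7,)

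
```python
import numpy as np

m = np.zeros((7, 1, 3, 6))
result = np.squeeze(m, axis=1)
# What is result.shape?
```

(7, 3, 6)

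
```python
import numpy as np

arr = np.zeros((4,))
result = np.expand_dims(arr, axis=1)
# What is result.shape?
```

(4, 1)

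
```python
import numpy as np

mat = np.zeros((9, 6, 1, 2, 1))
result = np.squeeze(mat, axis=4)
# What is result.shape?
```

(9, 6, 1, 2)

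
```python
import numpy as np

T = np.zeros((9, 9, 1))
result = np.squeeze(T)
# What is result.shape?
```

(9, 9)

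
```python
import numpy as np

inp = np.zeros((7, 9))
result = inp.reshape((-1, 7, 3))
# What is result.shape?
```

(3, 7, 3)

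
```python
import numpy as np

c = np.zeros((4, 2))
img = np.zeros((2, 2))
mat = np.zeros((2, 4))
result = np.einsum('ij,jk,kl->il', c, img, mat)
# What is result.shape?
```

(4, 4)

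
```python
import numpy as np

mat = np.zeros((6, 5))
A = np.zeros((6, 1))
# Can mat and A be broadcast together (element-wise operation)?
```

Yes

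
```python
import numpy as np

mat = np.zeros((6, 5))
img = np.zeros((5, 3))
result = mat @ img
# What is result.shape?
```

(6, 3)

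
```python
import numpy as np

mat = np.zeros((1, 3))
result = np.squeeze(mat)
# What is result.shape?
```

(3,)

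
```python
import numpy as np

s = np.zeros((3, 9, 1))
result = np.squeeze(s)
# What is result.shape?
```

(3, 9)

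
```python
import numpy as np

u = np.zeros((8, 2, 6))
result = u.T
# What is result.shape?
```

(6, 2, 8)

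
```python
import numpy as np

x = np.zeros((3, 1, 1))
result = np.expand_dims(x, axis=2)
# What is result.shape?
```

(3, 1, 1, 1)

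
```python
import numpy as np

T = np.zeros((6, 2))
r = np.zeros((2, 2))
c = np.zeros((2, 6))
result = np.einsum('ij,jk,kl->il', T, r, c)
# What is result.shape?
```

(6, 6)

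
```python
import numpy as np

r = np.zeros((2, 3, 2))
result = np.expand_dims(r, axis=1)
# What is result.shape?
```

(2, 1, 3, 2)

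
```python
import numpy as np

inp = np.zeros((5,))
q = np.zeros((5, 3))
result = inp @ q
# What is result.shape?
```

(3,)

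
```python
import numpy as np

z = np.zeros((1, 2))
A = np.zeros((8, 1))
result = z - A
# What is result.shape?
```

(8, 2)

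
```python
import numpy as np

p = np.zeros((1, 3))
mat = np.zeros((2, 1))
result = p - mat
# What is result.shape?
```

(2, 3)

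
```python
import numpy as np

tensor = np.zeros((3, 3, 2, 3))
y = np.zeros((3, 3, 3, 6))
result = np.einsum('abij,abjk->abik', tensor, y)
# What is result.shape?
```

(3, 3, 2, 6)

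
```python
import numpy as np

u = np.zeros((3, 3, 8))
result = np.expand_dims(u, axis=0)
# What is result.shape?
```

(1, 3, 3, 8)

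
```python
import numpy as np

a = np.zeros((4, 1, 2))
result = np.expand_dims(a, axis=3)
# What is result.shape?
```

(4, 1, 2, 1)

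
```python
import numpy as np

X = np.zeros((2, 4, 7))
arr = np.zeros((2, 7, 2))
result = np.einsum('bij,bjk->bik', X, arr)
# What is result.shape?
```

(2, 4, 2)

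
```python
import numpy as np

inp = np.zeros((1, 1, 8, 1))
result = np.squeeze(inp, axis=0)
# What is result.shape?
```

(1, 8, 1)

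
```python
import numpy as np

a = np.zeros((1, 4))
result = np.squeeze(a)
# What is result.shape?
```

(4,)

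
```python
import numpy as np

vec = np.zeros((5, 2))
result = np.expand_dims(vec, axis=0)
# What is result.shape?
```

(1, 5, 2)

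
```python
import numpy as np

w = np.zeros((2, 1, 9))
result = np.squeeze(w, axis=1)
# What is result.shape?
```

(2, 9)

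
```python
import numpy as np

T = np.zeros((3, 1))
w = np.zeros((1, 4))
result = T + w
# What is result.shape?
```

(3, 4)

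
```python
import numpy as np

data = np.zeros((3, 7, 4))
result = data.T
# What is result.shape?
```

(4, 7, 3)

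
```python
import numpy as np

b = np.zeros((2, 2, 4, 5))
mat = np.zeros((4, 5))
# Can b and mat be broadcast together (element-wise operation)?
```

Yes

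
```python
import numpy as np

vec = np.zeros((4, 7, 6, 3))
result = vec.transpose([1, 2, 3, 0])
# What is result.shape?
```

(7, 6, 3, 4)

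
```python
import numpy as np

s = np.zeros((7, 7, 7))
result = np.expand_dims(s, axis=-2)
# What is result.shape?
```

(7, 7, 1, 7)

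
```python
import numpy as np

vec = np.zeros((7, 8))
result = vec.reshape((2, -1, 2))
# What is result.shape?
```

(2, 14, 2)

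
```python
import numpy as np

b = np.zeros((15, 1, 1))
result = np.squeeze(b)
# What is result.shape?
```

(15,)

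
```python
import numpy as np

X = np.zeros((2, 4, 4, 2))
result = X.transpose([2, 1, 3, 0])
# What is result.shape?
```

(4, 4, 2, 2)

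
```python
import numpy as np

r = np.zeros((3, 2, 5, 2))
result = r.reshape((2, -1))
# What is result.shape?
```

(2, 30)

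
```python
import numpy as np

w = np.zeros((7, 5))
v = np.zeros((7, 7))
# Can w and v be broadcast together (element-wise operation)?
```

No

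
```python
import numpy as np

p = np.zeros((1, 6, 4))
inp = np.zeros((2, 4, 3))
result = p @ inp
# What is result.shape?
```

(2, 6, 3)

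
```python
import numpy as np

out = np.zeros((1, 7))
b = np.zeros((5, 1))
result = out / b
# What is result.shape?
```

(5, 7)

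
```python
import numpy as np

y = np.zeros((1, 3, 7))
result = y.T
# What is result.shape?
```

(7, 3, 1)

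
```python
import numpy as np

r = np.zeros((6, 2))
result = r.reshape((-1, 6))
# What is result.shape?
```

(2, 6)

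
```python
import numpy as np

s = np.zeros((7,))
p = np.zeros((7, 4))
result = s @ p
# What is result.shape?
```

(4,)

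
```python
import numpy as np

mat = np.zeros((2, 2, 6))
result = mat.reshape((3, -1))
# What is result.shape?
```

(3, 8)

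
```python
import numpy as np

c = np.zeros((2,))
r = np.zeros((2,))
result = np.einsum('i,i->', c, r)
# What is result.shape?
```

()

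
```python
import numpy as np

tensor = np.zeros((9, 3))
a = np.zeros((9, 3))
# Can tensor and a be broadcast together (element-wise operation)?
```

Yes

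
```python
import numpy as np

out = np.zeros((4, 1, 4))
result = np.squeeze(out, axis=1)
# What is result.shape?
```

(4, 4)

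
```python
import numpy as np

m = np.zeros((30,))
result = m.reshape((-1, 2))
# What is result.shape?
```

(15, 2)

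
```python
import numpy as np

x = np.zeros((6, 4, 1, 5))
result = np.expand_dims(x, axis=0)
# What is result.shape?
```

(1, 6, 4, 1, 5)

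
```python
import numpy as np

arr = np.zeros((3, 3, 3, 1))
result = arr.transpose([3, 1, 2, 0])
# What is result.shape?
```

(1, 3, 3, 3)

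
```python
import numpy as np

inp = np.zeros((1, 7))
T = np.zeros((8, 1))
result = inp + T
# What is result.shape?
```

(8, 7)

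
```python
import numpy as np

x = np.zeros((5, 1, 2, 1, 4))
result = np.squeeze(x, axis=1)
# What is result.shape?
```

(5, 2, 1, 4)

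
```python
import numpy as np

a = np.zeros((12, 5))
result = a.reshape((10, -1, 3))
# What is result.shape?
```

(10, 2, 3)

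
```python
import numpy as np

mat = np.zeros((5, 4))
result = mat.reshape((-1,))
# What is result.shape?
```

(20,)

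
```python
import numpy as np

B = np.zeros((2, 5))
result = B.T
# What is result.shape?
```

(5, 2)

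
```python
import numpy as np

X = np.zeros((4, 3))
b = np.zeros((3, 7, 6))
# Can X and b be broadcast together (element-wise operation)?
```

No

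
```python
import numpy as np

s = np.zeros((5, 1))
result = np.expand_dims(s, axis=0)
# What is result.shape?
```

(1, 5, 1)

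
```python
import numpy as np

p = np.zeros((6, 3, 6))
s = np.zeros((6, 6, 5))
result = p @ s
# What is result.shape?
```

(6, 3, 5)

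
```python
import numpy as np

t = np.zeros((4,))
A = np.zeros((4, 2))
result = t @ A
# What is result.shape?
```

(2,)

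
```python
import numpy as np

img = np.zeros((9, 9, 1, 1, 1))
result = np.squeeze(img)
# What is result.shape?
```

(9, 9)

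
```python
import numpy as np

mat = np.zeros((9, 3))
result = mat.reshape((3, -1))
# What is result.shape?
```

(3, 9)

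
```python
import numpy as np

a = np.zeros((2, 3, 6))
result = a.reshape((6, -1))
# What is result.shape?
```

(6, 6)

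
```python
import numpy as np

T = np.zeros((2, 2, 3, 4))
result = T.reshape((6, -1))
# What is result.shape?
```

(6, 8)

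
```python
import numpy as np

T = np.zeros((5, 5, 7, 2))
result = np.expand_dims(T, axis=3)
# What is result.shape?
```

(5, 5, 7, 1, 2)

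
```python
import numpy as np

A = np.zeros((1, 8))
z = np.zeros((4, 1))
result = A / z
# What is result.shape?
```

(4, 8)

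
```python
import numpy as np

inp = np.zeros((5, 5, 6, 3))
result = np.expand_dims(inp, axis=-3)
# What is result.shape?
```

(5, 5, 1, 6, 3)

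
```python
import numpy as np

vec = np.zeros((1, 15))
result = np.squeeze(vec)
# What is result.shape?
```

(15,)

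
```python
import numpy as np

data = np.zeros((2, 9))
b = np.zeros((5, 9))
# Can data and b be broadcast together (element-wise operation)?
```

No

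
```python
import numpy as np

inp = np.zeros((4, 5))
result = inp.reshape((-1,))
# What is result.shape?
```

(20,)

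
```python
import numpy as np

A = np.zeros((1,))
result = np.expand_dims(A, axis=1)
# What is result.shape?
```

(1, 1)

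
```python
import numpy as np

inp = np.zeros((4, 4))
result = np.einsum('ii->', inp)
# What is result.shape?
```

()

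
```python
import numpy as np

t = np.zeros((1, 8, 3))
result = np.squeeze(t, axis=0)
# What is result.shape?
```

(8, 3)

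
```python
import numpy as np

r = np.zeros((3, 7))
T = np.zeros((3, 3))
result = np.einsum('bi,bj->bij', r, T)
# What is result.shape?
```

(3, 7, 3)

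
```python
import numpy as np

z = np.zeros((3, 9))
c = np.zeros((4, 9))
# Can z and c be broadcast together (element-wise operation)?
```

No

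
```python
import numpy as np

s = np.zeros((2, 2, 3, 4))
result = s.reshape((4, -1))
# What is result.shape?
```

(4, 12)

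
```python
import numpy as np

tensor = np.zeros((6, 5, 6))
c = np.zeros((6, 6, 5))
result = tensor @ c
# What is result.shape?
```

(6, 5, 5)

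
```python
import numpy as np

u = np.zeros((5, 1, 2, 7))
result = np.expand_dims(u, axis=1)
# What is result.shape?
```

(5, 1, 1, 2, 7)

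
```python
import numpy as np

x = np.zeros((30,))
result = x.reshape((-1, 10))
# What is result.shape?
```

(3, 10)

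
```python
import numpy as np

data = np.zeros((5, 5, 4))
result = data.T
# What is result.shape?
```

(4, 5, 5)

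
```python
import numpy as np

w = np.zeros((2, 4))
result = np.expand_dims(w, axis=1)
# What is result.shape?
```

(2, 1, 4)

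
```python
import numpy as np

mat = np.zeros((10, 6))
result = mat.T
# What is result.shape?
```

(6, 10)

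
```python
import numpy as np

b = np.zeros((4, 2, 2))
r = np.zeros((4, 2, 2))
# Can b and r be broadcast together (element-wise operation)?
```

Yes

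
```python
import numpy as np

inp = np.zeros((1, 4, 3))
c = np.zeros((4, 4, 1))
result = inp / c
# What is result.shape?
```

(4, 4, 3)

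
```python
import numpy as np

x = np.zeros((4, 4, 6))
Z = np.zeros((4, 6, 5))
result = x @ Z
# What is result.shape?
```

(4, 4, 5)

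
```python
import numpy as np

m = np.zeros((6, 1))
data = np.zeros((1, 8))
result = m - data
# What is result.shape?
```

(6, 8)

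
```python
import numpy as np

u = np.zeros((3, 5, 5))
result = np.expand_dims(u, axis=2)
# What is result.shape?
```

(3, 5, 1, 5)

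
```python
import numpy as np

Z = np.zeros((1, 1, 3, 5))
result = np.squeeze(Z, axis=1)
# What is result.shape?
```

(1, 3, 5)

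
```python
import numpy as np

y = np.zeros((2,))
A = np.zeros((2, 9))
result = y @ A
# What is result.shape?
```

(9,)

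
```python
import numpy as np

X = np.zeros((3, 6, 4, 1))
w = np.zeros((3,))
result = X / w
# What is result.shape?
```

(3, 6, 4, 3)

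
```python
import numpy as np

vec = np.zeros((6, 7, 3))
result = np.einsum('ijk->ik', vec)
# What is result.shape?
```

(6, 3)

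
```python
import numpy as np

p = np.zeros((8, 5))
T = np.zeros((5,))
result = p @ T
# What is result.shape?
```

(8,)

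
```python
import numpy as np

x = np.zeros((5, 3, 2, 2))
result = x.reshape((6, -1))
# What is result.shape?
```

(6, 10)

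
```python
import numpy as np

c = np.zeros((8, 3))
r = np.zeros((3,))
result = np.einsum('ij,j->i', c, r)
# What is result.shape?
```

(8,)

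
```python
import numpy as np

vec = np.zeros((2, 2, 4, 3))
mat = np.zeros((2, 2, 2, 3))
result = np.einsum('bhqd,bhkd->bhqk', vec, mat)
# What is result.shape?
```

(2, 2, 4, 2)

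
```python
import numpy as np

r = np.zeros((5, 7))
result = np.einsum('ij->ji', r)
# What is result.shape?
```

(7, 5)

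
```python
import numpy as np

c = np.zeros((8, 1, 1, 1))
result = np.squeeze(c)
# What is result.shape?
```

(8,)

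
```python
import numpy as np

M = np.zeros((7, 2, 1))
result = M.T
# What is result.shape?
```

(1, 2, 7)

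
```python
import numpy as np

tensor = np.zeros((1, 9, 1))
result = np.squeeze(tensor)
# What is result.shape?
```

(9,)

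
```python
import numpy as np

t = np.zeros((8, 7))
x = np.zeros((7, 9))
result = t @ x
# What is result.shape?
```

(8, 9)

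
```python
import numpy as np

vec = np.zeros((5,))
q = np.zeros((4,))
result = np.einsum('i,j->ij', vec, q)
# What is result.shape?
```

(5, 4)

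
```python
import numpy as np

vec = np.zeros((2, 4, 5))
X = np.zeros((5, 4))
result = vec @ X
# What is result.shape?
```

(2, 4, 4)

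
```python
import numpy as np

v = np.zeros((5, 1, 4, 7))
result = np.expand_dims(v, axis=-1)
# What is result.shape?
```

(5, 1, 4, 7, 1)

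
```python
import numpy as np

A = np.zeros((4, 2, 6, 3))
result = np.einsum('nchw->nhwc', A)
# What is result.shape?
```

(4, 6, 3, 2)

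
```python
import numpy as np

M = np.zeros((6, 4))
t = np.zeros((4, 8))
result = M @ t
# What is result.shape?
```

(6, 8)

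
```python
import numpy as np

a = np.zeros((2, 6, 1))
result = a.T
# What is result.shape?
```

(1, 6, 2)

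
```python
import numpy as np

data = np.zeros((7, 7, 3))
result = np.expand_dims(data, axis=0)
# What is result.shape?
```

(1, 7, 7, 3)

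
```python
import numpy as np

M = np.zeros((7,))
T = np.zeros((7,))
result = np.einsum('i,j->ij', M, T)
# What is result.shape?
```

(7, 7)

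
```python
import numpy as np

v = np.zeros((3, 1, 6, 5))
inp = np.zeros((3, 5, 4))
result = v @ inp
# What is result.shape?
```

(3, 3, 6, 4)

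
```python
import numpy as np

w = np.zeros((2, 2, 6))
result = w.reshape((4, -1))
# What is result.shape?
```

(4, 6)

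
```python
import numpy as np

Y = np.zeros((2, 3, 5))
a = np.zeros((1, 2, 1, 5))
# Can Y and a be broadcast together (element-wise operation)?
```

Yes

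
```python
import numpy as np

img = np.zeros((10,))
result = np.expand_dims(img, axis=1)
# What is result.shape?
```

(10, 1)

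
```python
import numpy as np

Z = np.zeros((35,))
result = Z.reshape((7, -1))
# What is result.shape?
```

(7, 5)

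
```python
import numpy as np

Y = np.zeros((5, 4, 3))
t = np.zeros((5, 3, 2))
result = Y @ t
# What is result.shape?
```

(5, 4, 2)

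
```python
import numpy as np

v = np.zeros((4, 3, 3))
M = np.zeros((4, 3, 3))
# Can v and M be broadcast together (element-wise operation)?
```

Yes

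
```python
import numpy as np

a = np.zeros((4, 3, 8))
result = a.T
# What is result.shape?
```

(8, 3, 4)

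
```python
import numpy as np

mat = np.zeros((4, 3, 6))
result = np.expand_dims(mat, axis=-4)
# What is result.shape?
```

(1, 4, 3, 6)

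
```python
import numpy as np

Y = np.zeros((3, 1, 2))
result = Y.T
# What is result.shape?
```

(2, 1, 3)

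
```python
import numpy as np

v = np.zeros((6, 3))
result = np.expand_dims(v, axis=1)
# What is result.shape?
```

(6, 1, 3)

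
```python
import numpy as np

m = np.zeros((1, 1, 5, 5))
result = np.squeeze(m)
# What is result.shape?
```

(5, 5)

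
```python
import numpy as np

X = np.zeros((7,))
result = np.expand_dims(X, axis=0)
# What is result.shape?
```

(1, 7)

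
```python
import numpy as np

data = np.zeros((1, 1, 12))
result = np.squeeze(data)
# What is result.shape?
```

(12,)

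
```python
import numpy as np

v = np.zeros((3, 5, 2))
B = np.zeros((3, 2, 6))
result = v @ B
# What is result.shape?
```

(3, 5, 6)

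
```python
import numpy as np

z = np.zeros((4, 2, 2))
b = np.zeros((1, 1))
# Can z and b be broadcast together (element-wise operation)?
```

Yes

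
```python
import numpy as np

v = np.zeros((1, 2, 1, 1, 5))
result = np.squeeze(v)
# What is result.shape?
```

(2, 5)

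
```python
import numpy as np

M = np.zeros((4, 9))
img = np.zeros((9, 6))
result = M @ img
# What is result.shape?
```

(4, 6)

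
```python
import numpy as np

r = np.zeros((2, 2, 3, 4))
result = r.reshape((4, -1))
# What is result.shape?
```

(4, 12)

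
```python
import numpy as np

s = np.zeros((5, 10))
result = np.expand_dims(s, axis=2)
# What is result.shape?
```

(5, 10, 1)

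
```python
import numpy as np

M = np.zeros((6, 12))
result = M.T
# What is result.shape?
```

(12, 6)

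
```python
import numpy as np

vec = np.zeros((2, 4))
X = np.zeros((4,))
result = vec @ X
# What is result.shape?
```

(2,)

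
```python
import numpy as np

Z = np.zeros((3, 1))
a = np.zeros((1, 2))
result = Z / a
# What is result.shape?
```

(3, 2)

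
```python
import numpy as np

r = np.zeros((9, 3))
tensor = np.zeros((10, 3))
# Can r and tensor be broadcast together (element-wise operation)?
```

No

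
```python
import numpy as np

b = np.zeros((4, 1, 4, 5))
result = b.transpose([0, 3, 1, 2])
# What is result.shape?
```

(4, 5, 1, 4)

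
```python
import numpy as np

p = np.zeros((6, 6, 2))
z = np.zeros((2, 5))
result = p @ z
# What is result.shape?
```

(6, 6, 5)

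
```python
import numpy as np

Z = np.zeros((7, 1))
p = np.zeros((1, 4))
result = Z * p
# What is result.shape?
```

(7, 4)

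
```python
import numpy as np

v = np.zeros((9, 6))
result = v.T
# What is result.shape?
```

(6, 9)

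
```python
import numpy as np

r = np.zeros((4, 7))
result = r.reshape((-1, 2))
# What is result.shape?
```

(14, 2)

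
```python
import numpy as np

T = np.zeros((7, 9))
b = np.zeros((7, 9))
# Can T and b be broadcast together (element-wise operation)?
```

Yes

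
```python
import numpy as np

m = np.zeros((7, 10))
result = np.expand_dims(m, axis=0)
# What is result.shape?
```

(1, 7, 10)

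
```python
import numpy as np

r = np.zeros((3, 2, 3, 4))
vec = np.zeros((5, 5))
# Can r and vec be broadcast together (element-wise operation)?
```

No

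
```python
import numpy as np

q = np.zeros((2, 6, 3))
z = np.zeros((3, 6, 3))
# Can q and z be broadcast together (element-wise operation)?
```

No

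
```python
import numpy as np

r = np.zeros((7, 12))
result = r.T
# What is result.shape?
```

(12, 7)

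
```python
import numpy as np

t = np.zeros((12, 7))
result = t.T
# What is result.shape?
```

(7, 12)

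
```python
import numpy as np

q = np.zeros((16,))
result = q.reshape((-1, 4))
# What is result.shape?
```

(4, 4)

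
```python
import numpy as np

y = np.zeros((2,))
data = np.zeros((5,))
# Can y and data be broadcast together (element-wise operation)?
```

No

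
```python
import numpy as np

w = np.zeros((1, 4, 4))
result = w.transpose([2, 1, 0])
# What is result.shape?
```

(4, 4, 1)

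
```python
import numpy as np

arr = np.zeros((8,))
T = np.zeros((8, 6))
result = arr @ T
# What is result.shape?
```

(6,)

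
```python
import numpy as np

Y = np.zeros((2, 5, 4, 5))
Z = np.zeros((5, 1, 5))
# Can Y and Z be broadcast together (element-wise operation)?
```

Yes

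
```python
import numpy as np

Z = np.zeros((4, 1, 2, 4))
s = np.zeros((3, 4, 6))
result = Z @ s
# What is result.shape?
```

(4, 3, 2, 6)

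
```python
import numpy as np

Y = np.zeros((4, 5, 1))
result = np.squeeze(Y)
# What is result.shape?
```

(4, 5)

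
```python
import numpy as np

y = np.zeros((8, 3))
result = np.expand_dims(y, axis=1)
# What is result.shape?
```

(8, 1, 3)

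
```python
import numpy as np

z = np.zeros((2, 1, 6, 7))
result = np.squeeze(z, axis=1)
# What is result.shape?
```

(2, 6, 7)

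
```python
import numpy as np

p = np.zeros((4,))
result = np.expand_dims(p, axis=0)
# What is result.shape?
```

(1, 4)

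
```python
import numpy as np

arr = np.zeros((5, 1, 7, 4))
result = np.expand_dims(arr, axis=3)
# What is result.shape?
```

(5, 1, 7, 1, 4)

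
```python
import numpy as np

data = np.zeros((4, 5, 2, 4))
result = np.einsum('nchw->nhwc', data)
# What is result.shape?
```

(4, 2, 4, 5)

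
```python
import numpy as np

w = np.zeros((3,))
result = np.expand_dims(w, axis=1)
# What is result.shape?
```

(3, 1)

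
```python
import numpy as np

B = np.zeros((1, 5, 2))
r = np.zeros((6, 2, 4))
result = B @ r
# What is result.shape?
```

(6, 5, 4)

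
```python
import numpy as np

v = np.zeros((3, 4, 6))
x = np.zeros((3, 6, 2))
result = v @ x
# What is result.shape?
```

(3, 4, 2)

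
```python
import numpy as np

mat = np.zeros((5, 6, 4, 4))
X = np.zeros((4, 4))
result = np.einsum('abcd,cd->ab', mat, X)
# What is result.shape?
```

(5, 6)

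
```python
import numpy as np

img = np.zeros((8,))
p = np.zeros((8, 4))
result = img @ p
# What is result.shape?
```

(4,)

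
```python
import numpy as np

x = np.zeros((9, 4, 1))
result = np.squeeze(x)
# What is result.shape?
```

(9, 4)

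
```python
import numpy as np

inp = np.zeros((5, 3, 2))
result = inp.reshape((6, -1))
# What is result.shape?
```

(6, 5)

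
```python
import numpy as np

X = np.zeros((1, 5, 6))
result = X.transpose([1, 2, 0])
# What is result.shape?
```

(5, 6, 1)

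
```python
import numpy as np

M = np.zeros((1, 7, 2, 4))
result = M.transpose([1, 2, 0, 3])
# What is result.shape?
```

(7, 2, 1, 4)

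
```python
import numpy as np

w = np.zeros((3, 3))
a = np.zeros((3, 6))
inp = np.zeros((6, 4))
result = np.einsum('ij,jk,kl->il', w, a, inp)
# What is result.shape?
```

(3, 4)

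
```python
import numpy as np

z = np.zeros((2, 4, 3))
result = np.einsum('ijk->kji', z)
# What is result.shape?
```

(3, 4, 2)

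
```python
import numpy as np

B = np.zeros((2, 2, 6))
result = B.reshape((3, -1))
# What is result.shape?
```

(3, 8)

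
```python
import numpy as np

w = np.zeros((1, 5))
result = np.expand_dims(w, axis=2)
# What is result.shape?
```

(1, 5, 1)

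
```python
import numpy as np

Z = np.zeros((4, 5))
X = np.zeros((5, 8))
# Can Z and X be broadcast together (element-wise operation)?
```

No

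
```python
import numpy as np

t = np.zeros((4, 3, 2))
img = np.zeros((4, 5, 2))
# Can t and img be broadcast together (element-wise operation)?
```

No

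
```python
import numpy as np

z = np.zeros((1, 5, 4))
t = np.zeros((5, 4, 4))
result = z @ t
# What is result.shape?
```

(5, 5, 4)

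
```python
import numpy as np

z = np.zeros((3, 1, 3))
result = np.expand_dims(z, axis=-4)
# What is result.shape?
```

(1, 3, 1, 3)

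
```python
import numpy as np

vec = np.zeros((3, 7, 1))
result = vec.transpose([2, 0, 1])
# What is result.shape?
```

(1, 3, 7)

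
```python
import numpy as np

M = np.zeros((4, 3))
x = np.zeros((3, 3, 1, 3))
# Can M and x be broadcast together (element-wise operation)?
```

Yes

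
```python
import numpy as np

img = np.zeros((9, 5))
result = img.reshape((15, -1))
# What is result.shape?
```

(15, 3)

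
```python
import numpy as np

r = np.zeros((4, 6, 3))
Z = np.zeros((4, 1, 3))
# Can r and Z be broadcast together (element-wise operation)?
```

Yes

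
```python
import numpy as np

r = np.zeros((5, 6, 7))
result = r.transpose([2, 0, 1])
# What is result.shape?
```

(7, 5, 6)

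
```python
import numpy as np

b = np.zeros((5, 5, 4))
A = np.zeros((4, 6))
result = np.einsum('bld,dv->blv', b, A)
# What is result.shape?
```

(5, 5, 6)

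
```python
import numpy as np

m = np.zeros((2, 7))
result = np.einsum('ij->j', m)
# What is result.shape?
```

(7,)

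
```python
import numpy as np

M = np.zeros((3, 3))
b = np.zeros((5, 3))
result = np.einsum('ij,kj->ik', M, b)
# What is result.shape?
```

(3, 5)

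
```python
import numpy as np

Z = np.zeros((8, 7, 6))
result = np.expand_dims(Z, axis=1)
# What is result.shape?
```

(8, 1, 7, 6)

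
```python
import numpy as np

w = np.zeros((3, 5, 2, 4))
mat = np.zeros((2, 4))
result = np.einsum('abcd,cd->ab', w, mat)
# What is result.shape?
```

(3, 5)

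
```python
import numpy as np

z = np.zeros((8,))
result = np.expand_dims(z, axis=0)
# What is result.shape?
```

(1, 8)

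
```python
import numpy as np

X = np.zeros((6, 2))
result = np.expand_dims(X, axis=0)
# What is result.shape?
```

(1, 6, 2)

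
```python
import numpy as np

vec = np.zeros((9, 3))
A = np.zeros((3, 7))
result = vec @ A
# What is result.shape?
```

(9, 7)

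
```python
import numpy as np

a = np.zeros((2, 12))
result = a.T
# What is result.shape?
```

(12, 2)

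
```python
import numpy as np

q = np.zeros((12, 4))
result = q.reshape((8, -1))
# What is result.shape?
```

(8, 6)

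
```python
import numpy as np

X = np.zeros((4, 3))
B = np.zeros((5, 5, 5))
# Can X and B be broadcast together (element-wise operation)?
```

No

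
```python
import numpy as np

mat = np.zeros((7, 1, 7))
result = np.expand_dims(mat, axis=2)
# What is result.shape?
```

(7, 1, 1, 7)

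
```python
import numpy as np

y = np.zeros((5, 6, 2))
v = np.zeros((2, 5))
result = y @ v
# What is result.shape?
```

(5, 6, 5)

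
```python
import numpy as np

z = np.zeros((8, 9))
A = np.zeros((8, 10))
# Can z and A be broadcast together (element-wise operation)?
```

No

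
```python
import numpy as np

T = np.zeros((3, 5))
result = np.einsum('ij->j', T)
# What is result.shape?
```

(5,)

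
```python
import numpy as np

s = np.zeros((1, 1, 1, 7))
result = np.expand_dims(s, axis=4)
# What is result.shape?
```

(1, 1, 1, 7, 1)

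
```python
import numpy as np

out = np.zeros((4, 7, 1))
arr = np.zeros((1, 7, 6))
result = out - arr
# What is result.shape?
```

(4, 7, 6)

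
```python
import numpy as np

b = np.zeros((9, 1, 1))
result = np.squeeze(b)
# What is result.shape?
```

(9,)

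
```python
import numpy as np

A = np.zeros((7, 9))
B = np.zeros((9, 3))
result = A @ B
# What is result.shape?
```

(7, 3)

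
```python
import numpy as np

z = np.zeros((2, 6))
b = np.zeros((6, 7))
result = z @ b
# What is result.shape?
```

(2, 7)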